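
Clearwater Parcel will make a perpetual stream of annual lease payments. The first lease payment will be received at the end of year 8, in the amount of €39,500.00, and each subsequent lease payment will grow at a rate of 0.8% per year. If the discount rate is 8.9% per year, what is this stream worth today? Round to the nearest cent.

Value at end of year 7: C₁ / (r − g) = €39,500.00 / (0.089 − 0.008) = €487,654.3210
Discount to today: PV = €487,654.3210 / (1 + 0.089)^7 = €487,654.3210 / 1.816332 = €268,483.08

€268483.08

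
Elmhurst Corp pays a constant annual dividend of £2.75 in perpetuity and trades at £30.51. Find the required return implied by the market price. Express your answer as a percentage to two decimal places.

9.01%

P = C/r ⇒ r = C/P = £2.75/£30.51 = 0.090134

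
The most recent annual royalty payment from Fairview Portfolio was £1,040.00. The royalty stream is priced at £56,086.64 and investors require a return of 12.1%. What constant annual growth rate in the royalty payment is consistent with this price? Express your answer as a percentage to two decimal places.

10.06%

P = D₀(1+g)/(r−g) ⇒ P(r−g) = D₀(1+g) ⇒ g(P+D₀) = P·r − D₀
g = (P·r − D₀)/(P + D₀) = (£56,086.64×0.121 − £1,040.00) / (£56,086.64 + £1,040.00) = 0.100592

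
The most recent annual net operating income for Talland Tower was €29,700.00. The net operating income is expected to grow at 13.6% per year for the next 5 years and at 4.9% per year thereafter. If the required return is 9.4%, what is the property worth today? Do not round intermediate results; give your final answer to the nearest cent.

€1002346.92

D_1 = 33739.20000
D_2 = 38327.73120
D_3 = 43540.30264
D_4 = 49461.78380
D_5 = 56188.58640
Terminal value at year 5: TV = D_5×(1+g_2)/(r−g_2) = 58941.82713/0.045 = 1309818.38074
P_0 = D_1/(1+r)^1 + D_2/(1+r)^2 + D_3/(1+r)^3 + D_4/(1+r)^4 + D_5/(1+r)^5 + TV/(1+r)^5
    = 30840.21938 + 32024.21318 + 33253.66194 + 34530.31076 + 35855.97168 + 835842.53989 = 1002346.91683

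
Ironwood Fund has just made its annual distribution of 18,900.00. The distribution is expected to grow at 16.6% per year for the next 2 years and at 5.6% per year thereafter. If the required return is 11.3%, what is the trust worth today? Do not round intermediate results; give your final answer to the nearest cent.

D_1 = 22037.40000
D_2 = 25695.60840
Terminal value at year 2: TV = D_2×(1+g_2)/(r−g_2) = 27134.56247/0.057 = 476044.95562
P_0 = D_1/(1+r)^1 + D_2/(1+r)^2 + TV/(1+r)^2
    = 19800.00000 + 20742.85714 + 384288.72180 = 424831.57895

424831.58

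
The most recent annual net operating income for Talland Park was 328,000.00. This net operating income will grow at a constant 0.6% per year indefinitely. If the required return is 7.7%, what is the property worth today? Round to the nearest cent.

D₁ = D₀ × (1 + g) = 328,000.00 × 1.006 = 329,968.0000
Growing perpetuity: P = D₁ / (r − g) = 329,968.0000 / (0.077 − 0.006) = 4,647,436.62

4647436.62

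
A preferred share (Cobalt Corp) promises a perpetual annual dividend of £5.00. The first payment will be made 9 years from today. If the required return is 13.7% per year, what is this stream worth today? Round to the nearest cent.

£13.07

Value at end of year 8: C / r = £5.00 / 0.137 = £36.4964
Discount to today: PV = £36.4964 / (1 + 0.137)^8 = £36.4964 / 2.793082 = £13.07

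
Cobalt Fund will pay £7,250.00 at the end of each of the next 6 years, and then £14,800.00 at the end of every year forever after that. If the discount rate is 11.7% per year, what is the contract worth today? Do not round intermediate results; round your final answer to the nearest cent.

£95189.06

PV of 6-year annuity: £7,250.00 × [1 − (1+0.117)^−6] / 0.117 = 30062.69573
Perpetuity value at year 6: £14,800.00 / 0.117 = 126495.72650
PV of perpetuity: 126495.72650 / (1+0.117)^6 = 65126.36141
Total PV = 30062.69573 + 65126.36141 = 95189.05714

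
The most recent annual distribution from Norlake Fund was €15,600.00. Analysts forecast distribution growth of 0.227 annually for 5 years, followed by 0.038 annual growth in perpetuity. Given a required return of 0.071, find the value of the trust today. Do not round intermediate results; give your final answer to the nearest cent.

D_1 = 19141.20000
D_2 = 23486.25240
D_3 = 28817.63169
D_4 = 35359.23409
D_5 = 43385.78023
Terminal value at year 5: TV = D_5×(1+g_2)/(r−g_2) = 45034.43988/0.033 = 1364679.99626
P_0 = D_1/(1+r)^1 + D_2/(1+r)^2 + D_3/(1+r)^3 + D_4/(1+r)^4 + D_5/(1+r)^5 + TV/(1+r)^5
    = 17872.26891 + 20475.51256 + 23457.94016 + 26874.78298 + 30789.31720 + 968463.97730 = 1087933.79910

€1087933.80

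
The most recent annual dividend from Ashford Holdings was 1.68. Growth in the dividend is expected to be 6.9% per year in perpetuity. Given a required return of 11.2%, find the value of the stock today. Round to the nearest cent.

D₁ = D₀ × (1 + g) = 1.68 × 1.069 = 1.7959
Growing perpetuity: P = D₁ / (r − g) = 1.7959 / (0.112 − 0.069) = 41.77

41.77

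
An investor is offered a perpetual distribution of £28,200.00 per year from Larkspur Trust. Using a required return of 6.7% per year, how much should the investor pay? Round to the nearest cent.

£420895.52

Level perpetuity: PV = C / r = £28,200.00 / 0.067 = £420,895.52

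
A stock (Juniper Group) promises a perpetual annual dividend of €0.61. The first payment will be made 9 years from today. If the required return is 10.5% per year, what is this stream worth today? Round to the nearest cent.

Value at end of year 8: C / r = €0.61 / 0.105 = €5.8095
Discount to today: PV = €5.8095 / (1 + 0.105)^8 = €5.8095 / 2.222789 = €2.61

€2.61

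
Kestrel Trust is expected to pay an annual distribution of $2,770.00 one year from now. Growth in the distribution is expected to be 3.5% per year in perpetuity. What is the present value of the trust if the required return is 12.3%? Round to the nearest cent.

$31477.27

Growing perpetuity: P = D₁ / (r − g) = $2,770.0000 / (0.123 − 0.035) = $31,477.27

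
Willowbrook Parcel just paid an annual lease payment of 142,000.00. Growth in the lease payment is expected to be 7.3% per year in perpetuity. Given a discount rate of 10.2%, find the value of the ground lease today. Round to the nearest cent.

D₁ = D₀ × (1 + g) = 142,000.00 × 1.073 = 152,366.0000
Growing perpetuity: P = D₁ / (r − g) = 152,366.0000 / (0.102 − 0.073) = 5,254,000.00

5254000.00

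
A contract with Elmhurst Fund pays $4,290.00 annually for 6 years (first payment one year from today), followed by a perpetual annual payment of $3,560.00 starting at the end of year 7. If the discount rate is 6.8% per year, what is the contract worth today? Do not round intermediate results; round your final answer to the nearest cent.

PV of 6-year annuity: $4,290.00 × [1 − (1+0.068)^−6] / 0.068 = 20575.32236
Perpetuity value at year 6: $3,560.00 / 0.068 = 52352.94118
PV of perpetuity: 52352.94118 / (1+0.068)^6 = 35278.78090
Total PV = 20575.32236 + 35278.78090 = 55854.10326

$55854.10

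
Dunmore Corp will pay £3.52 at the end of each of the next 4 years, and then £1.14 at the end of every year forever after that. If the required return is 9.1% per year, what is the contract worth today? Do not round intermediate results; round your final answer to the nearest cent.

PV of 4-year annuity: £3.52 × [1 − (1+0.091)^−4] / 0.091 = 11.37883
Perpetuity value at year 4: £1.14 / 0.091 = 12.52747
PV of perpetuity: 12.52747 / (1+0.091)^4 = 8.84228
Total PV = 11.37883 + 8.84228 = 20.22111

£20.22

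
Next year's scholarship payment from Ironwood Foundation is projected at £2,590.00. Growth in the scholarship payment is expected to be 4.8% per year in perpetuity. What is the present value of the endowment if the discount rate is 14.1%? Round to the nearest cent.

£27849.46

Growing perpetuity: P = D₁ / (r − g) = £2,590.0000 / (0.141 − 0.048) = £27,849.46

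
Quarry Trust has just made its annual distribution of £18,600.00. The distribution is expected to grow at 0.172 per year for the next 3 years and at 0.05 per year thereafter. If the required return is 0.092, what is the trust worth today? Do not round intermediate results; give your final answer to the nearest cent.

D_1 = 21799.20000
D_2 = 25548.66240
D_3 = 29943.03233
Terminal value at year 3: TV = D_3×(1+g_2)/(r−g_2) = 31440.18395/0.042 = 748575.80832
P_0 = D_1/(1+r)^1 + D_2/(1+r)^2 + D_3/(1+r)^3 + TV/(1+r)^3
    = 19962.63736 + 21425.10164 + 22994.70615 + 574867.65385 = 639250.09900

£639250.10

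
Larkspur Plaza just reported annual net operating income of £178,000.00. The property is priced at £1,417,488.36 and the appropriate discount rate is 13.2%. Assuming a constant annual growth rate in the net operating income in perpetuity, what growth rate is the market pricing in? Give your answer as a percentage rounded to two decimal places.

0.57%

P = D₀(1+g)/(r−g) ⇒ P(r−g) = D₀(1+g) ⇒ g(P+D₀) = P·r − D₀
g = (P·r − D₀)/(P + D₀) = (£1,417,488.36×0.132 − £178,000.00) / (£1,417,488.36 + £178,000.00) = 0.005709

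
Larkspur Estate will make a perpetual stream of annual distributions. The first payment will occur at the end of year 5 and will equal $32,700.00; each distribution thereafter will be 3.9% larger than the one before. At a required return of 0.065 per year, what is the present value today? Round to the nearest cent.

Value at end of year 4: C₁ / (r − g) = $32,700.00 / (0.065 − 0.039) = $1,257,692.3077
Discount to today: PV = $1,257,692.3077 / (1 + 0.065)^4 = $1,257,692.3077 / 1.286466 = $977,633.27

$977633.27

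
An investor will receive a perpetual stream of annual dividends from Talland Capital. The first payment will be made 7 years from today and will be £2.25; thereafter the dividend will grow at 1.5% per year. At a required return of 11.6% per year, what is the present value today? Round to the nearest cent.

£11.53

Value at end of year 6: C₁ / (r − g) = £2.25 / (0.116 − 0.015) = £22.2772
Discount to today: PV = £22.2772 / (1 + 0.116)^6 = £22.2772 / 1.931902 = £11.53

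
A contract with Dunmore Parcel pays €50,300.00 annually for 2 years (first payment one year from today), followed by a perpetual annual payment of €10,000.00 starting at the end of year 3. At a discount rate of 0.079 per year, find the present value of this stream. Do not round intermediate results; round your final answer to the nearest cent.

PV of 2-year annuity: €50,300.00 × [1 − (1+0.079)^−2] / 0.079 = 89821.35142
Perpetuity value at year 2: €10,000.00 / 0.079 = 126582.27848
PV of perpetuity: 126582.27848 / (1+0.079)^2 = 108725.15096
Total PV = 89821.35142 + 108725.15096 = 198546.50238

€198546.50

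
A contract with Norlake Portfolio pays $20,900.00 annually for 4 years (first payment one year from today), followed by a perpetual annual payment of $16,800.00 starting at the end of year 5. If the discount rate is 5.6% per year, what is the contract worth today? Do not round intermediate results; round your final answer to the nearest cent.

$314338.03

PV of 4-year annuity: $20,900.00 × [1 − (1+0.056)^−4] / 0.056 = 73089.00013
Perpetuity value at year 4: $16,800.00 / 0.056 = 300000.00000
PV of perpetuity: 300000.00000 / (1+0.056)^4 = 241249.03339
Total PV = 73089.00013 + 241249.03339 = 314338.03352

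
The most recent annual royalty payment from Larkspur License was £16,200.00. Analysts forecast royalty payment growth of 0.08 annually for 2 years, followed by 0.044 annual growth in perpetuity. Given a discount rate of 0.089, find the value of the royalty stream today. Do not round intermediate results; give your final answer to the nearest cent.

D_1 = 17496.00000
D_2 = 18895.68000
Terminal value at year 2: TV = D_2×(1+g_2)/(r−g_2) = 19727.08992/0.045 = 438379.77600
P_0 = D_1/(1+r)^1 + D_2/(1+r)^2 + TV/(1+r)^2
    = 16066.11570 + 15933.33789 + 369653.43897 = 401652.89256

£401652.89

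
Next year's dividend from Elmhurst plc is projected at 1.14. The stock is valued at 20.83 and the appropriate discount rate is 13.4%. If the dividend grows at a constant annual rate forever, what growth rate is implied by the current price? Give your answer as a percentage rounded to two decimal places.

7.93%

P = D₁/(r−g) ⇒ g = r − D₁/P = 0.134 − 1.14/20.83 = 0.079271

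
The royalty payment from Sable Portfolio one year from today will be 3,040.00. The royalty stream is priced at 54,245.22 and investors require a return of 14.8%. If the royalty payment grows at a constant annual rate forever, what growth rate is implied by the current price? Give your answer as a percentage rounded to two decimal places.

9.20%

P = D₁/(r−g) ⇒ g = r − D₁/P = 0.148 − 3,040.00/54,245.22 = 0.091958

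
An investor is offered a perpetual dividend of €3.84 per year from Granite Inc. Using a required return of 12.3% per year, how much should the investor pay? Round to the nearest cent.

€31.22

Level perpetuity: PV = C / r = €3.84 / 0.123 = €31.22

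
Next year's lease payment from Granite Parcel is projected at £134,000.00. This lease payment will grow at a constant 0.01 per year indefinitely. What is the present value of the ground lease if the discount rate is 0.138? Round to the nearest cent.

Growing perpetuity: P = D₁ / (r − g) = £134,000.0000 / (0.138 − 0.01) = £1,046,875.00

£1046875.00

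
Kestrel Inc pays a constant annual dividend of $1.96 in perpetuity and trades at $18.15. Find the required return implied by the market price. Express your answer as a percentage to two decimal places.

10.80%

P = C/r ⇒ r = C/P = $1.96/$18.15 = 0.107989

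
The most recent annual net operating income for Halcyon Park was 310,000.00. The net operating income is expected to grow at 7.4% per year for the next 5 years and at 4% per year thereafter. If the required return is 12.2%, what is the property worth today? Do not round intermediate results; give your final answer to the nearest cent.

D_1 = 332940.00000
D_2 = 357577.56000
D_3 = 384038.29944
D_4 = 412457.13360
D_5 = 442978.96148
Terminal value at year 5: TV = D_5×(1+g_2)/(r−g_2) = 460698.11994/0.082 = 5618269.75542
P_0 = D_1/(1+r)^1 + D_2/(1+r)^2 + D_3/(1+r)^3 + D_4/(1+r)^4 + D_5/(1+r)^5 + TV/(1+r)^5
    = 296737.96791 + 284043.29549 + 271891.71066 + 260259.97972 + 249125.86294 + 3159645.09094 = 4521703.90767

4521703.91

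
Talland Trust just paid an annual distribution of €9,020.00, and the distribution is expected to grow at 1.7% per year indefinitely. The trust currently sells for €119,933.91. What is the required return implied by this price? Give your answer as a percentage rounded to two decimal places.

9.35%

D₁ = €9,020.00 × 1.017 = €9,173.3400
P = D₁/(r − g) ⇒ r = D₁/P + g = €9,173.3400/€119,933.91 + 0.017 = 0.076487 + 0.017 = 0.093487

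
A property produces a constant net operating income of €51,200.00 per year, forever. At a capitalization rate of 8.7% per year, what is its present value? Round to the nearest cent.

Level perpetuity: PV = C / r = €51,200.00 / 0.087 = €588,505.75

€588505.75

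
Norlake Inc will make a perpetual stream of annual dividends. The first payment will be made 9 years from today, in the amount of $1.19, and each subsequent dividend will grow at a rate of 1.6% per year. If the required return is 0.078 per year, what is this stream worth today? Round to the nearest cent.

Value at end of year 8: C₁ / (r − g) = $1.19 / (0.078 − 0.016) = $19.1935
Discount to today: PV = $19.1935 / (1 + 0.078)^8 = $19.1935 / 1.823686 = $10.52

$10.52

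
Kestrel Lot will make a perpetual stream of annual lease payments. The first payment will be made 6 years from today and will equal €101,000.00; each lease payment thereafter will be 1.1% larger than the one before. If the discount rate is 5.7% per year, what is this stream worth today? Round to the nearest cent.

€1664135.19

Value at end of year 5: C₁ / (r − g) = €101,000.00 / (0.057 − 0.011) = €2,195,652.1739
Discount to today: PV = €2,195,652.1739 / (1 + 0.057)^5 = €2,195,652.1739 / 1.319395 = €1,664,135.19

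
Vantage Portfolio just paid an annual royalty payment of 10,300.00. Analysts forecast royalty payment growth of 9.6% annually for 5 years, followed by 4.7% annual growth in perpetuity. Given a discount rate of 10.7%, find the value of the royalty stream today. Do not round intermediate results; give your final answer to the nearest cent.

220965.75

D_1 = 11288.80000
D_2 = 12372.52480
D_3 = 13560.28718
D_4 = 14862.07475
D_5 = 16288.83393
Terminal value at year 5: TV = D_5×(1+g_2)/(r−g_2) = 17054.40912/0.06 = 284240.15201
P_0 = D_1/(1+r)^1 + D_2/(1+r)^2 + D_3/(1+r)^3 + D_4/(1+r)^4 + D_5/(1+r)^5 + TV/(1+r)^5
    = 10197.65131 + 10096.31963 + 9995.99487 + 9896.66701 + 9798.32614 + 170980.79117 = 220965.75014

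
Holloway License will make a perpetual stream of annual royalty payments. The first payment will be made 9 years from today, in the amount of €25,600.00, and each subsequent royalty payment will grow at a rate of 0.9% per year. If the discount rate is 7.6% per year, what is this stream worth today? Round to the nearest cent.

€212650.79

Value at end of year 8: C₁ / (r − g) = €25,600.00 / (0.076 − 0.009) = €382,089.5522
Discount to today: PV = €382,089.5522 / (1 + 0.076)^8 = €382,089.5522 / 1.796794 = €212,650.79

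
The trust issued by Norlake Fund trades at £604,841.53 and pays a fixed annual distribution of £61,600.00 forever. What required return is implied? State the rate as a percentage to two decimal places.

10.18%

P = C/r ⇒ r = C/P = £61,600.00/£604,841.53 = 0.101845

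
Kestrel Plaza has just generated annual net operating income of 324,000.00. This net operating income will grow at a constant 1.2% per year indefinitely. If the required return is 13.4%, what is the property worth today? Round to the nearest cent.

2687606.56

D₁ = D₀ × (1 + g) = 324,000.00 × 1.012 = 327,888.0000
Growing perpetuity: P = D₁ / (r − g) = 327,888.0000 / (0.134 − 0.012) = 2,687,606.56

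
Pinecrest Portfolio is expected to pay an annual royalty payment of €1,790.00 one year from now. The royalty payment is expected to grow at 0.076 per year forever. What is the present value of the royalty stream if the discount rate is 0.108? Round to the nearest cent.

Growing perpetuity: P = D₁ / (r − g) = €1,790.0000 / (0.108 − 0.076) = €55,937.50

€55937.50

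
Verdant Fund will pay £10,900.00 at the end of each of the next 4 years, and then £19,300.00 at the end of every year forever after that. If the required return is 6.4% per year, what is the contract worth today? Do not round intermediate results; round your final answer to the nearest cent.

£272720.24

PV of 4-year annuity: £10,900.00 × [1 − (1+0.064)^−4] / 0.064 = 37426.26036
Perpetuity value at year 4: £19,300.00 / 0.064 = 301562.50000
PV of perpetuity: 301562.50000 / (1+0.064)^4 = 235293.98396
Total PV = 37426.26036 + 235293.98396 = 272720.24431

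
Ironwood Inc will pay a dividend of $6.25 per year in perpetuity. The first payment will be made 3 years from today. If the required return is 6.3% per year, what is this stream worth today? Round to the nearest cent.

$87.80

Value at end of year 2: C / r = $6.25 / 0.063 = $99.2063
Discount to today: PV = $99.2063 / (1 + 0.063)^2 = $99.2063 / 1.129969 = $87.80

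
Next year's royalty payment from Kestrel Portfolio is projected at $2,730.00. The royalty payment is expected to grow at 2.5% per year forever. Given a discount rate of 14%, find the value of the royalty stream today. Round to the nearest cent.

$23739.13

Growing perpetuity: P = D₁ / (r − g) = $2,730.0000 / (0.14 − 0.025) = $23,739.13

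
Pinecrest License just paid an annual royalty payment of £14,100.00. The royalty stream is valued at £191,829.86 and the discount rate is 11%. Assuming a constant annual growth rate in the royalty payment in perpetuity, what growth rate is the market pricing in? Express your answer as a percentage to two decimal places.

P = D₀(1+g)/(r−g) ⇒ P(r−g) = D₀(1+g) ⇒ g(P+D₀) = P·r − D₀
g = (P·r − D₀)/(P + D₀) = (£191,829.86×0.11 − £14,100.00) / (£191,829.86 + £14,100.00) = 0.033998

3.40%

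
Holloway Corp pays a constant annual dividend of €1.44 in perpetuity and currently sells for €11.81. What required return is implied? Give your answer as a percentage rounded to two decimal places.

P = C/r ⇒ r = C/P = €1.44/€11.81 = 0.121931

12.19%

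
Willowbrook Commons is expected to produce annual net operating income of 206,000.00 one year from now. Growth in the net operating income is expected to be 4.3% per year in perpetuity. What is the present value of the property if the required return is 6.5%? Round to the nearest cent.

9363636.36

Growing perpetuity: P = D₁ / (r − g) = 206,000.0000 / (0.065 − 0.043) = 9,363,636.36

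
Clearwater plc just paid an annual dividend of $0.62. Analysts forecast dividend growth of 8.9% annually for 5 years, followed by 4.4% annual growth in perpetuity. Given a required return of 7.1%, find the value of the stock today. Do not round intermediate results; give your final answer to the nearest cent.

D_1 = 0.67518
D_2 = 0.73527
D_3 = 0.80071
D_4 = 0.87197
D_5 = 0.94958
Terminal value at year 5: TV = D_5×(1+g_2)/(r−g_2) = 0.99136/0.027 = 36.71705
P_0 = D_1/(1+r)^1 + D_2/(1+r)^2 + D_3/(1+r)^3 + D_4/(1+r)^4 + D_5/(1+r)^5 + TV/(1+r)^5
    = 0.63042 + 0.64102 + 0.65179 + 0.66274 + 0.67388 + 26.05676 = 29.31661

$29.32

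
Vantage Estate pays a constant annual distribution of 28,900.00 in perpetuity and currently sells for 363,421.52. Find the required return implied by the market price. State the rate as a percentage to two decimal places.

P = C/r ⇒ r = C/P = 28,900.00/363,421.52 = 0.079522

7.95%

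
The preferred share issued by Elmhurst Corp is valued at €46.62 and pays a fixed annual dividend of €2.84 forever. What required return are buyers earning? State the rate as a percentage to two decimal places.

P = C/r ⇒ r = C/P = €2.84/€46.62 = 0.060918

6.09%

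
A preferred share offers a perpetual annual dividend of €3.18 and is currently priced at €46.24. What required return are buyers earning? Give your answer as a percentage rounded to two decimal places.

P = C/r ⇒ r = C/P = €3.18/€46.24 = 0.068772

6.88%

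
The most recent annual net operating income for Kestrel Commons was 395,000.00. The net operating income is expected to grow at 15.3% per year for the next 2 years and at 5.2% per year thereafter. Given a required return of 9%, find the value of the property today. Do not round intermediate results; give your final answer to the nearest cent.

13095680.47

D_1 = 455435.00000
D_2 = 525116.55500
Terminal value at year 2: TV = D_2×(1+g_2)/(r−g_2) = 552422.61586/0.038 = 14537437.25947
P_0 = D_1/(1+r)^1 + D_2/(1+r)^2 + TV/(1+r)^2
    = 417830.27523 + 441980.09848 + 12235870.09467 = 13095680.46837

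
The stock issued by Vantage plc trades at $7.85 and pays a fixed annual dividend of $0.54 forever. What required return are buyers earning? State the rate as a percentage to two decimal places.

P = C/r ⇒ r = C/P = $0.54/$7.85 = 0.068790

6.88%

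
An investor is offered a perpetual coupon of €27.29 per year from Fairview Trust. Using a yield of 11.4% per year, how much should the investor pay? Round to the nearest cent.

Level perpetuity: PV = C / r = €27.29 / 0.114 = €239.39

€239.39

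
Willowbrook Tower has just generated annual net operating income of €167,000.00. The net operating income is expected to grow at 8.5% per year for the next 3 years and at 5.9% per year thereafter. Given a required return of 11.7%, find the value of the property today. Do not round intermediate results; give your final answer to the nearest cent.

€3267403.32

D_1 = 181195.00000
D_2 = 196596.57500
D_3 = 213307.28387
Terminal value at year 3: TV = D_3×(1+g_2)/(r−g_2) = 225892.41362/0.058 = 3894696.78661
P_0 = D_1/(1+r)^1 + D_2/(1+r)^2 + D_3/(1+r)^3 + TV/(1+r)^3
    = 162215.75649 + 157568.57278 + 153054.52235 + 2794564.46840 = 3267403.32002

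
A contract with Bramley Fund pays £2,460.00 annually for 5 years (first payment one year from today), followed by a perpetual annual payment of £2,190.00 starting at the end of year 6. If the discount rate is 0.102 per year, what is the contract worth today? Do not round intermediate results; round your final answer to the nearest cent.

£22488.89

PV of 5-year annuity: £2,460.00 × [1 − (1+0.102)^−5] / 0.102 = 9277.88414
Perpetuity value at year 5: £2,190.00 / 0.102 = 21470.58824
PV of perpetuity: 21470.58824 / (1+0.102)^5 = 13211.00845
Total PV = 9277.88414 + 13211.00845 = 22488.89259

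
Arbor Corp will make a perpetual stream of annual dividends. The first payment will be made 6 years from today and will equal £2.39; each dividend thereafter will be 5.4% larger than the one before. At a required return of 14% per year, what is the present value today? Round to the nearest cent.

£14.43

Value at end of year 5: C₁ / (r − g) = £2.39 / (0.14 − 0.054) = £27.7907
Discount to today: PV = £27.7907 / (1 + 0.14)^5 = £27.7907 / 1.925415 = £14.43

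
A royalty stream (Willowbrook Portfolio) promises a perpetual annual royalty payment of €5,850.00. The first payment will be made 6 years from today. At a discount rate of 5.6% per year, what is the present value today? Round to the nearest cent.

Value at end of year 5: C / r = €5,850.00 / 0.056 = €104,464.2857
Discount to today: PV = €104,464.2857 / (1 + 0.056)^5 = €104,464.2857 / 1.313166 = €79,551.48

€79551.48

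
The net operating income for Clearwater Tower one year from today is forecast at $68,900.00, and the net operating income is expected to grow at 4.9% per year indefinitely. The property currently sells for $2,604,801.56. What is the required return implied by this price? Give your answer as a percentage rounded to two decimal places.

7.55%

P = D₁/(r − g) ⇒ r = D₁/P + g = $68,900.0000/$2,604,801.56 + 0.049 = 0.026451 + 0.049 = 0.075451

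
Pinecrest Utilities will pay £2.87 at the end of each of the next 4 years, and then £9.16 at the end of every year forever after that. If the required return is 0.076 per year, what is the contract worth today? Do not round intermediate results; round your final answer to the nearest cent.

£99.51

PV of 4-year annuity: £2.87 × [1 − (1+0.076)^−4] / 0.076 = 9.59106
Perpetuity value at year 4: £9.16 / 0.076 = 120.52632
PV of perpetuity: 120.52632 / (1+0.076)^4 = 89.91513
Total PV = 9.59106 + 89.91513 = 99.50619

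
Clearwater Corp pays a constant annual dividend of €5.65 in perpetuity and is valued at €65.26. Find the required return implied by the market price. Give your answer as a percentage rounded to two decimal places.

P = C/r ⇒ r = C/P = €5.65/€65.26 = 0.086577

8.66%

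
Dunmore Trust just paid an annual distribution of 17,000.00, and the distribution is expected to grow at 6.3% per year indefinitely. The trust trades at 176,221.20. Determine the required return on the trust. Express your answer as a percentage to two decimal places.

16.55%

D₁ = 17,000.00 × 1.063 = 18,071.0000
P = D₁/(r − g) ⇒ r = D₁/P + g = 18,071.0000/176,221.20 + 0.063 = 0.102547 + 0.063 = 0.165547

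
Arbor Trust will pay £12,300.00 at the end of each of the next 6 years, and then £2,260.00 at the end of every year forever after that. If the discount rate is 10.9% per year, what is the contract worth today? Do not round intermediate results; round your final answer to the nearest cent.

£63331.19

PV of 6-year annuity: £12,300.00 × [1 − (1+0.109)^−6] / 0.109 = 52185.86213
Perpetuity value at year 6: £2,260.00 / 0.109 = 20733.94495
PV of perpetuity: 20733.94495 / (1+0.109)^6 = 11145.32313
Total PV = 52185.86213 + 11145.32313 = 63331.18526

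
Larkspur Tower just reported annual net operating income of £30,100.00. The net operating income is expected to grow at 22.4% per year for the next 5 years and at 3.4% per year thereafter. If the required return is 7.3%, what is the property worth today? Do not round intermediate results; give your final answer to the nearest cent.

D_1 = 36842.40000
D_2 = 45095.09760
D_3 = 55196.39946
D_4 = 67560.39294
D_5 = 82693.92096
Terminal value at year 5: TV = D_5×(1+g_2)/(r−g_2) = 85505.51427/0.039 = 2192449.08394
P_0 = D_1/(1+r)^1 + D_2/(1+r)^2 + D_3/(1+r)^3 + D_4/(1+r)^4 + D_5/(1+r)^5 + TV/(1+r)^5
    = 34335.88071 + 39167.86392 + 44679.83731 + 50967.49382 + 58139.99296 + 1541455.19784 = 1768746.26656

£1768746.27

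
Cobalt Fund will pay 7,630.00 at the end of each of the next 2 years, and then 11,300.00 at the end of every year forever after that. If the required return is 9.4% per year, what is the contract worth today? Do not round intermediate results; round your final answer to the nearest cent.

PV of 2-year annuity: 7,630.00 × [1 − (1+0.094)^−2] / 0.094 = 13349.54831
Perpetuity value at year 2: 11,300.00 / 0.094 = 120212.76596
PV of perpetuity: 120212.76596 / (1+0.094)^2 = 100442.13740
Total PV = 13349.54831 + 100442.13740 = 113791.68571

113791.69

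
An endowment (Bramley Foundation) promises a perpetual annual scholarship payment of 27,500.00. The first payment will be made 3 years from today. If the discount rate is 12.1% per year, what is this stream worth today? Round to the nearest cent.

180857.32

Value at end of year 2: C / r = 27,500.00 / 0.121 = 227,272.7273
Discount to today: PV = 227,272.7273 / (1 + 0.121)^2 = 227,272.7273 / 1.256641 = 180,857.32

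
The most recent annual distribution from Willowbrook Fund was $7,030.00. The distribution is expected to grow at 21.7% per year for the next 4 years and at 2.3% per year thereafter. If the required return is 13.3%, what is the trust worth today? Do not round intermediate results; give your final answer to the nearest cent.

$120765.35

D_1 = 8555.51000
D_2 = 10412.05567
D_3 = 12671.47175
D_4 = 15421.18112
Terminal value at year 4: TV = D_4×(1+g_2)/(r−g_2) = 15775.86829/0.11 = 143416.98442
P_0 = D_1/(1+r)^1 + D_2/(1+r)^2 + D_3/(1+r)^3 + D_4/(1+r)^4 + TV/(1+r)^4
    = 7551.20035 + 8111.04222 + 8712.39045 + 9358.32231 + 87032.39745 = 120765.35277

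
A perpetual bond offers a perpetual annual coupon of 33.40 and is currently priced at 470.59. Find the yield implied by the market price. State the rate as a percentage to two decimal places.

P = C/r ⇒ r = C/P = 33.40/470.59 = 0.070975

7.10%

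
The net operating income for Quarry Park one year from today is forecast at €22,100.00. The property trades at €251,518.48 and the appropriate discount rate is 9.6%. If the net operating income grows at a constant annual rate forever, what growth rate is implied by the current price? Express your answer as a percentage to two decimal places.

P = D₁/(r−g) ⇒ g = r − D₁/P = 0.096 − €22,100.00/€251,518.48 = 0.008134

0.81%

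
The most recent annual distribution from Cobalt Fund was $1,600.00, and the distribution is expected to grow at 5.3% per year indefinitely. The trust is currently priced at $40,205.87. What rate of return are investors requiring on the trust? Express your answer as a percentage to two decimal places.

9.49%

D₁ = $1,600.00 × 1.053 = $1,684.8000
P = D₁/(r − g) ⇒ r = D₁/P + g = $1,684.8000/$40,205.87 + 0.053 = 0.041904 + 0.053 = 0.094904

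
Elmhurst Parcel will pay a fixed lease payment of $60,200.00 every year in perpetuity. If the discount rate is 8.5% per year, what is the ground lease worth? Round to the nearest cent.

Level perpetuity: PV = C / r = $60,200.00 / 0.085 = $708,235.29

$708235.29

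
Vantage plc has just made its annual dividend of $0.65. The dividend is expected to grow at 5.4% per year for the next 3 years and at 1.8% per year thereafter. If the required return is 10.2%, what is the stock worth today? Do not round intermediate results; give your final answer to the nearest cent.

$8.68

D_1 = 0.68510
D_2 = 0.72210
D_3 = 0.76109
Terminal value at year 3: TV = D_3×(1+g_2)/(r−g_2) = 0.77479/0.084 = 9.22367
P_0 = D_1/(1+r)^1 + D_2/(1+r)^2 + D_3/(1+r)^3 + TV/(1+r)^3
    = 0.62169 + 0.59461 + 0.56871 + 6.89222 = 8.67722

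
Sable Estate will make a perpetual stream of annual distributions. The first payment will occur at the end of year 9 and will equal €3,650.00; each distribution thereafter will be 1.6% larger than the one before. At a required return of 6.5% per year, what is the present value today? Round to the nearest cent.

€45009.06

Value at end of year 8: C₁ / (r − g) = €3,650.00 / (0.065 − 0.016) = €74,489.7959
Discount to today: PV = €74,489.7959 / (1 + 0.065)^8 = €74,489.7959 / 1.654996 = €45,009.06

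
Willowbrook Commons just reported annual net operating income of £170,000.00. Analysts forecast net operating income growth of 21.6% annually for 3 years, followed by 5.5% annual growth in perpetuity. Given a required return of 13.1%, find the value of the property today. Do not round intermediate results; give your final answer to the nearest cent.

£3523494.04

D_1 = 206720.00000
D_2 = 251371.52000
D_3 = 305667.76832
Terminal value at year 3: TV = D_3×(1+g_2)/(r−g_2) = 322479.49558/0.076 = 4243151.25760
P_0 = D_1/(1+r)^1 + D_2/(1+r)^2 + D_3/(1+r)^3 + TV/(1+r)^3
    = 182776.30416 + 196512.80800 + 211281.67510 + 2932923.25298 = 3523494.04023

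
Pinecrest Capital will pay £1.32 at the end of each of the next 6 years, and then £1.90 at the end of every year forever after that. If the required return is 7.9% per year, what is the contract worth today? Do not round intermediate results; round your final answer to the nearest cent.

PV of 6-year annuity: £1.32 × [1 − (1+0.079)^−6] / 0.079 = 6.12076
Perpetuity value at year 6: £1.90 / 0.079 = 24.05063
PV of perpetuity: 24.05063 / (1+0.079)^6 = 15.24045
Total PV = 6.12076 + 15.24045 = 21.36121

£21.36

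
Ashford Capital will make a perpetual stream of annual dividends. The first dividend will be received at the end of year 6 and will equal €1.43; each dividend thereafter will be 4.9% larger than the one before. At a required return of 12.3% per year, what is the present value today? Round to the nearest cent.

€10.82

Value at end of year 5: C₁ / (r − g) = €1.43 / (0.123 − 0.049) = €19.3243
Discount to today: PV = €19.3243 / (1 + 0.123)^5 = €19.3243 / 1.786071 = €10.82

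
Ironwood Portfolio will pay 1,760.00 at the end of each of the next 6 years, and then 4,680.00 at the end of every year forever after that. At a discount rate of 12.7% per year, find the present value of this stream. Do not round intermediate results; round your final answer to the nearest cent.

25079.37

PV of 6-year annuity: 1,760.00 × [1 − (1+0.127)^−6] / 0.127 = 7094.86184
Perpetuity value at year 6: 4,680.00 / 0.127 = 36850.39370
PV of perpetuity: 36850.39370 / (1+0.127)^6 = 17984.51108
Total PV = 7094.86184 + 17984.51108 = 25079.37292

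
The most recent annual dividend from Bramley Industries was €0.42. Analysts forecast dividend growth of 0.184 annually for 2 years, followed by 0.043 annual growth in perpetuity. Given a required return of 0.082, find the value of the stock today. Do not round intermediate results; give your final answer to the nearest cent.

€14.41

D_1 = 0.49728
D_2 = 0.58878
Terminal value at year 2: TV = D_2×(1+g_2)/(r−g_2) = 0.61410/0.039 = 15.74608
P_0 = D_1/(1+r)^1 + D_2/(1+r)^2 + TV/(1+r)^2
    = 0.45959 + 0.50292 + 13.44986 = 14.41238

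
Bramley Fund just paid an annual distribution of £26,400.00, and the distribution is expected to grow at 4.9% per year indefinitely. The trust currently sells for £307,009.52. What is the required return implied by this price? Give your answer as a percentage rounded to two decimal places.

D₁ = £26,400.00 × 1.049 = £27,693.6000
P = D₁/(r − g) ⇒ r = D₁/P + g = £27,693.6000/£307,009.52 + 0.049 = 0.090204 + 0.049 = 0.139204

13.92%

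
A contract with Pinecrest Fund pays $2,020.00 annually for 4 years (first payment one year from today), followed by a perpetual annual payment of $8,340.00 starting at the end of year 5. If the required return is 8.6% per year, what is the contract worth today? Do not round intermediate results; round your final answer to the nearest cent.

$76320.65

PV of 4-year annuity: $2,020.00 × [1 − (1+0.086)^−4] / 0.086 = 6602.10644
Perpetuity value at year 4: $8,340.00 / 0.086 = 96976.74419
PV of perpetuity: 96976.74419 / (1+0.086)^4 = 69718.54234
Total PV = 6602.10644 + 69718.54234 = 76320.64878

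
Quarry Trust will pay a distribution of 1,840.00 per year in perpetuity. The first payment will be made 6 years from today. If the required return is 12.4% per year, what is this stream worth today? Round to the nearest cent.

Value at end of year 5: C / r = 1,840.00 / 0.124 = 14,838.7097
Discount to today: PV = 14,838.7097 / (1 + 0.124)^5 = 14,838.7097 / 1.794038 = 8,271.12

8271.12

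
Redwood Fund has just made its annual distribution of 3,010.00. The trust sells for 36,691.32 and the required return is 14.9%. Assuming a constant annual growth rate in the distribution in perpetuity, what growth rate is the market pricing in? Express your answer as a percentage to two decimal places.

6.19%

P = D₀(1+g)/(r−g) ⇒ P(r−g) = D₀(1+g) ⇒ g(P+D₀) = P·r − D₀
g = (P·r − D₀)/(P + D₀) = (36,691.32×0.149 − 3,010.00) / (36,691.32 + 3,010.00) = 0.061887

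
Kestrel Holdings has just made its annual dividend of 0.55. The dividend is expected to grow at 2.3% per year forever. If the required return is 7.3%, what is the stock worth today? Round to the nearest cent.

D₁ = D₀ × (1 + g) = 0.55 × 1.023 = 0.5627
Growing perpetuity: P = D₁ / (r − g) = 0.5627 / (0.073 − 0.023) = 11.25

11.25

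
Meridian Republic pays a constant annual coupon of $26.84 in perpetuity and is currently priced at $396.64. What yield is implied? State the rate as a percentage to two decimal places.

6.77%

P = C/r ⇒ r = C/P = $26.84/$396.64 = 0.067668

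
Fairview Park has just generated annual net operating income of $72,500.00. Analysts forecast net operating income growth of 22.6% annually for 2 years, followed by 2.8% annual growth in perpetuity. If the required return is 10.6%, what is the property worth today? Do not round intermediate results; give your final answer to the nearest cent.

$1343557.75

D_1 = 88885.00000
D_2 = 108973.01000
Terminal value at year 2: TV = D_2×(1+g_2)/(r−g_2) = 112024.25428/0.078 = 1436208.38821
P_0 = D_1/(1+r)^1 + D_2/(1+r)^2 + TV/(1+r)^2
    = 80366.18445 + 89085.84280 + 1174105.72302 = 1343557.75027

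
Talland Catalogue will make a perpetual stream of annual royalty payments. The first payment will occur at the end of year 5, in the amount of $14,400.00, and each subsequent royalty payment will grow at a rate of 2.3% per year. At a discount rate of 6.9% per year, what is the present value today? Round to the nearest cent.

Value at end of year 4: C₁ / (r − g) = $14,400.00 / (0.069 − 0.023) = $313,043.4783
Discount to today: PV = $313,043.4783 / (1 + 0.069)^4 = $313,043.4783 / 1.305903 = $239,714.24

$239714.24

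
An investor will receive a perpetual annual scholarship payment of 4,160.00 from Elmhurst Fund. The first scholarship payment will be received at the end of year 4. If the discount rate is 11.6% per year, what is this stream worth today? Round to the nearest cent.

Value at end of year 3: C / r = 4,160.00 / 0.116 = 35,862.0690
Discount to today: PV = 35,862.0690 / (1 + 0.116)^3 = 35,862.0690 / 1.389929 = 25,801.37

25801.37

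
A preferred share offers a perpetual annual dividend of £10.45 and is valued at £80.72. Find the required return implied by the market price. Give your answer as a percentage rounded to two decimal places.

P = C/r ⇒ r = C/P = £10.45/£80.72 = 0.129460

12.95%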